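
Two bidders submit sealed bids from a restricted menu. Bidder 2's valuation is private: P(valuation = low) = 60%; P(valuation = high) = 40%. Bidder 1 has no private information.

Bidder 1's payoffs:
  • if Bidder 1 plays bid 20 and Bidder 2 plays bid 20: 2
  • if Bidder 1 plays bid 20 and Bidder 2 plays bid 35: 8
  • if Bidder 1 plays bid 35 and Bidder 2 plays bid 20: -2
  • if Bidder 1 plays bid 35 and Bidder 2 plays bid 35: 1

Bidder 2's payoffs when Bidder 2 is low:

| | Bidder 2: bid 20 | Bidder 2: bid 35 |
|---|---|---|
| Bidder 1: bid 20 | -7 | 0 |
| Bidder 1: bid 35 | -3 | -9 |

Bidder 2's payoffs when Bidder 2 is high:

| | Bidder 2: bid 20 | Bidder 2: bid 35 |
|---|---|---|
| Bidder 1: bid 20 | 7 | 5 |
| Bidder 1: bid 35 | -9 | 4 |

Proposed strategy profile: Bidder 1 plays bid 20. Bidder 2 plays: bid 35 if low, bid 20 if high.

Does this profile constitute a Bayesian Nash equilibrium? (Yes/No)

A profile is a BNE iff every type of every player is best-responding given beliefs about the other side.
Bidder 1 plays bid 20: E[bid 20] = 0.6·(8) + 0.4·(2) = 5.6; E[bid 35] = -0.2. Best-responding. ✓
Bidder 2 (valuation low), facing bid 20: bid 20 gives -7, bid 35 gives 0. Proposed bid 35 is best. ✓
Bidder 2 (valuation high), facing bid 20: bid 20 gives 7, bid 35 gives 5. Proposed bid 20 is best. ✓

Yes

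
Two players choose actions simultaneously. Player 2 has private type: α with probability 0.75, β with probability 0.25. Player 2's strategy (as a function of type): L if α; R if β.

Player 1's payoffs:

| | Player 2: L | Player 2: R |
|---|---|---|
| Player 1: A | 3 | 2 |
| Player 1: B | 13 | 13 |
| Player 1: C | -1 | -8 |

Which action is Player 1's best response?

Compute Player 1's expected payoff for each action, taking the expectation over Player 2's type.
E[A] = 0.75·(3) + 0.25·(2) = 2.75
E[B] = 0.75·(13) + 0.25·(13) = 13
E[C] = 0.75·(-1) + 0.25·(-8) = -2.75
Best response: B (13 is the largest).

B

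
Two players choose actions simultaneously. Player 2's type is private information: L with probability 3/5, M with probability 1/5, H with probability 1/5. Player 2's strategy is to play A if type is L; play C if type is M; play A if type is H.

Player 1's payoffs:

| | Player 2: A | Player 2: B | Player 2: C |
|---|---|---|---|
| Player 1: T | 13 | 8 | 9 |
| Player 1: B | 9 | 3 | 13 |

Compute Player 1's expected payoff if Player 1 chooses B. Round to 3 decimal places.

9.800

Take the expectation over Player 2's type, weighting each type's action by its prior probability.
E[B] = 3/5·9 + 1/5·13 + 1/5·9 = 27/5 + 13/5 + 9/5 = 49/5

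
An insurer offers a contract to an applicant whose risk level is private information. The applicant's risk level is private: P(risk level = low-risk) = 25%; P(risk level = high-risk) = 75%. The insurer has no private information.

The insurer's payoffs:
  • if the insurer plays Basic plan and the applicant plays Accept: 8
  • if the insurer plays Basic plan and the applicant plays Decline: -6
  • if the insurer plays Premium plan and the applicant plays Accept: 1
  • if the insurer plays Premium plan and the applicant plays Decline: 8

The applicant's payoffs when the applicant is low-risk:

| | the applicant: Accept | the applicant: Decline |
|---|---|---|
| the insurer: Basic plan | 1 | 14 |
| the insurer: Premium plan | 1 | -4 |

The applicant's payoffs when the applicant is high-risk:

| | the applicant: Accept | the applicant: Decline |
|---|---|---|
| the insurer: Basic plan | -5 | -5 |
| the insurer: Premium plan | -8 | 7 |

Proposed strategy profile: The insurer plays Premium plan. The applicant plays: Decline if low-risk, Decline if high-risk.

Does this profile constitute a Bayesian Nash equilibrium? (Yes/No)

No

The insurer plays Premium plan: E[Premium plan] = 0.25·(8) + 0.75·(8) = 8; E[Basic plan] = -6. Best-responding. ✓
The applicant (risk level low-risk), facing Premium plan: Accept gives 1, Decline gives -4. Proposed Decline is not best — profitable deviation exists. ✗
The applicant (risk level high-risk), facing Premium plan: Accept gives -8, Decline gives 7. Proposed Decline is best. ✓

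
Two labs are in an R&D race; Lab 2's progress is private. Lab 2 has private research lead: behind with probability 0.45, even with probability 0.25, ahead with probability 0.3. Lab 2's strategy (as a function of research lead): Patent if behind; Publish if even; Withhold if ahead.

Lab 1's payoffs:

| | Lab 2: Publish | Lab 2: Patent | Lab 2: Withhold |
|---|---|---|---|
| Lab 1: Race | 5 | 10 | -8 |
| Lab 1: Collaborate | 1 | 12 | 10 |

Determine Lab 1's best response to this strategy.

Collaborate

E[Race] = 0.45·(10) + 0.25·(5) + 0.3·(-8) = 3.35
E[Collaborate] = 0.45·(12) + 0.25·(1) + 0.3·(10) = 8.65
Best response: Collaborate (8.65 is the largest).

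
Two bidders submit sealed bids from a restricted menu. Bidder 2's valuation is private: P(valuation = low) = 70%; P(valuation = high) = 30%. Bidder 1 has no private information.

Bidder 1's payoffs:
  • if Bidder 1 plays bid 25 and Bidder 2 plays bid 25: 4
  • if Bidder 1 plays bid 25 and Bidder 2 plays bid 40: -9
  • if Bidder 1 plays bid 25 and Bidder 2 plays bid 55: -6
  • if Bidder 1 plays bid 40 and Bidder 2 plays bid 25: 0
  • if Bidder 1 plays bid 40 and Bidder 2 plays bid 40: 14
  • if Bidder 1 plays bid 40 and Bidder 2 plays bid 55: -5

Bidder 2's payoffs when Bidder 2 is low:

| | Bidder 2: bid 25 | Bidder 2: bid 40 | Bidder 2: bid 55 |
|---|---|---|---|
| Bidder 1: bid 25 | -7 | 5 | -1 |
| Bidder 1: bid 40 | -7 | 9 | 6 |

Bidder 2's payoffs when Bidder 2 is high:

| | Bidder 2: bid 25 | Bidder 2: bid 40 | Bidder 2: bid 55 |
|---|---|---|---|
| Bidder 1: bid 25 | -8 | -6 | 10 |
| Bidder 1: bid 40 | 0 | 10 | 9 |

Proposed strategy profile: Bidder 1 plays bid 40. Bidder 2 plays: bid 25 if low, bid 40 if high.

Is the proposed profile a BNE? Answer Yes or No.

Bidder 1 plays bid 40: E[bid 40] = 0.7·(0) + 0.3·(14) = 4.2; E[bid 25] = 0.1. Best-responding. ✓
Bidder 2 (valuation low), facing bid 40: bid 25 gives -7, bid 40 gives 9, bid 55 gives 6. Proposed bid 25 is not best — profitable deviation exists. ✗
Bidder 2 (valuation high), facing bid 40: bid 25 gives 0, bid 40 gives 10, bid 55 gives 9. Proposed bid 40 is best. ✓

No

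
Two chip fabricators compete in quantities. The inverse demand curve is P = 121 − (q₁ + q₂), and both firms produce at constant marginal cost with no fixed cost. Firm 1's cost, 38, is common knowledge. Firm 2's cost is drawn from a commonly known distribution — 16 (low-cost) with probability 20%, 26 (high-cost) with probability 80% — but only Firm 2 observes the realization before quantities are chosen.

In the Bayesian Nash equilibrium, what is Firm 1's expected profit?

529

Each type of Firm 2 best-responds to q₁; Firm 1 best-responds to the expected q₂ over Firm 2's types.
Firm 2 with cost c maximizes (121 − (q₁+q₂) − c)·q₂, giving q₂(c) = (121 − c − q₁)/2.
E[c₂] = 0.2·16 + 0.8·26 = 24
Firm 1's FOC against E[q₂] yields q₁ = (121 − 2·38 + E[c₂])/3 = (121 − 76 + 24)/3 = 23.
E[P] = 121 − (q₁ + E[q₂]) = 61; Firm 1's expected profit = (E[P] − 38)·q₁ = (61 − 38)·23 = 529.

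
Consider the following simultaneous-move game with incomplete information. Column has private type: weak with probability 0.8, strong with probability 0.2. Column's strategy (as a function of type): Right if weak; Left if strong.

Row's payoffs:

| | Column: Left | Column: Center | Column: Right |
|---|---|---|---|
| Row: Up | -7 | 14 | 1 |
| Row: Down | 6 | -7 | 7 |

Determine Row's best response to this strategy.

Down

E[Up] = 0.8·(1) + 0.2·(-7) = -0.6
E[Down] = 0.8·(7) + 0.2·(6) = 6.8
Best response: Down (6.8 is the largest).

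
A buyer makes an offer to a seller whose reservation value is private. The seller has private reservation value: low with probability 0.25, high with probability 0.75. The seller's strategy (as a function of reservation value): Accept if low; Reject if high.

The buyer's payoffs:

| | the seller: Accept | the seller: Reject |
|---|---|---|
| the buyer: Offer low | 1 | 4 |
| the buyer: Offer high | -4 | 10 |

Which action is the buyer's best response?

E[Offer low] = 0.25·(1) + 0.75·(4) = 3.25
E[Offer high] = 0.25·(-4) + 0.75·(10) = 6.5
Best response: Offer high (6.5 is the largest).

Offer high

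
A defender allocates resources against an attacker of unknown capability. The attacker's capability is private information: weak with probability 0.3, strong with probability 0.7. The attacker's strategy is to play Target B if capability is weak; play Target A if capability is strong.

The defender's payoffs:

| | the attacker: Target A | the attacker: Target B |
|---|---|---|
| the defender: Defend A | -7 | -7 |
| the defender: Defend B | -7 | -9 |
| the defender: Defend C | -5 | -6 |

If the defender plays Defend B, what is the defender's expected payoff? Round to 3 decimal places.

E[Defend B] = 0.3·(-9) + 0.7·(-7) = (-2.7) + (-4.9) = -7.6

-7.600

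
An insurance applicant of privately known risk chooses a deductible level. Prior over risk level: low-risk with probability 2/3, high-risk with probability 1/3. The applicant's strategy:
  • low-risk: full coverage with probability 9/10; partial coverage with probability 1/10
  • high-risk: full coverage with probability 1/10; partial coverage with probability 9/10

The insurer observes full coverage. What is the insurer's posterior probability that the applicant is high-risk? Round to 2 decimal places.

P(full coverage) = (2/3)·(9/10) + (1/3)·(1/10) = 19/30
P(high-risk | full coverage) = ((1/3)·(1/10)) / (19/30) = (1/30) / (19/30) = 1/19

0.05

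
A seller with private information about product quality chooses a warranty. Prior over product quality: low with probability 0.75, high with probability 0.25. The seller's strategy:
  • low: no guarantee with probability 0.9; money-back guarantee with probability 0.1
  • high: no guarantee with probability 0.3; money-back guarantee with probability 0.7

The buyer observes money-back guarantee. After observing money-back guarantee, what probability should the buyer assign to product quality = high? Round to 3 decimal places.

P(money-back guarantee) = 0.75·0.1 + 0.25·0.7 = 0.25
P(high | money-back guarantee) = (0.25·0.7) / 0.25 = 0.175 / 0.25 = 0.7

0.700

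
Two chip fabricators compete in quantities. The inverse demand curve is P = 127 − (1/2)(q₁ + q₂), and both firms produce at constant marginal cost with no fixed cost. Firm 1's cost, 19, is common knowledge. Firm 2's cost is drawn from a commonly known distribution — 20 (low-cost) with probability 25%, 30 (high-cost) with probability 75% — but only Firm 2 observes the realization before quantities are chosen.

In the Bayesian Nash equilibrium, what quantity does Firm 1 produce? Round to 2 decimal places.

77.67

Type-c best response for Firm 2: q₂(c) = (127 − c) − q₁/2.
Firm 1 maximizes expected profit; its first-order condition is 127 − q₁ − (1/2)E[q₂] − 19 = 0.
Substituting E[q₂] and solving: E[c₂] = 27.5, so q₁ = (127 − 2·19 + 27.5)/(3/2) = 77.6667.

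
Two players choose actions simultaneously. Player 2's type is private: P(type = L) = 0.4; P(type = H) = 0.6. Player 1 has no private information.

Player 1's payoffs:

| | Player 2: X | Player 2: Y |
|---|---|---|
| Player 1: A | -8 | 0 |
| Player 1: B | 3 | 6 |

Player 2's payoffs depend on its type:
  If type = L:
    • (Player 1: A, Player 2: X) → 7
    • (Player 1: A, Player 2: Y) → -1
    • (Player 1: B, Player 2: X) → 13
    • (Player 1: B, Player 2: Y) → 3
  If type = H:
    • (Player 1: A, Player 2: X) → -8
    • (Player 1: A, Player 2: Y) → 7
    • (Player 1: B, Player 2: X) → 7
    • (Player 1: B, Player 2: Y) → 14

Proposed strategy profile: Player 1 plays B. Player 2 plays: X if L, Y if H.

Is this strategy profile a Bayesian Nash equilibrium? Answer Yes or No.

Yes

A profile is a BNE iff every type of every player is best-responding given beliefs about the other side.
Player 1 plays B: E[B] = 0.4·(3) + 0.6·(6) = 4.8; E[A] = -3.2. Best-responding. ✓
Player 2 (type L), facing B: X gives 13, Y gives 3. Proposed X is best. ✓
Player 2 (type H), facing B: X gives 7, Y gives 14. Proposed Y is best. ✓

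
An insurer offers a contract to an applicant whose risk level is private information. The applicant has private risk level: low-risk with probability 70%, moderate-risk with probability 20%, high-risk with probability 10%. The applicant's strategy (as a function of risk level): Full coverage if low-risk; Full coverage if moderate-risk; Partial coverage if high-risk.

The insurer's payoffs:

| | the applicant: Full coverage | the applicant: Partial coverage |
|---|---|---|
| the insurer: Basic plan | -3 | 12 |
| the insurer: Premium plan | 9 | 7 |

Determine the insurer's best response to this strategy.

Premium plan

E[Basic plan] = 0.7·(-3) + 0.2·(-3) + 0.1·(12) = -1.5
E[Premium plan] = 0.7·(9) + 0.2·(9) + 0.1·(7) = 8.8
Best response: Premium plan (8.8 is the largest).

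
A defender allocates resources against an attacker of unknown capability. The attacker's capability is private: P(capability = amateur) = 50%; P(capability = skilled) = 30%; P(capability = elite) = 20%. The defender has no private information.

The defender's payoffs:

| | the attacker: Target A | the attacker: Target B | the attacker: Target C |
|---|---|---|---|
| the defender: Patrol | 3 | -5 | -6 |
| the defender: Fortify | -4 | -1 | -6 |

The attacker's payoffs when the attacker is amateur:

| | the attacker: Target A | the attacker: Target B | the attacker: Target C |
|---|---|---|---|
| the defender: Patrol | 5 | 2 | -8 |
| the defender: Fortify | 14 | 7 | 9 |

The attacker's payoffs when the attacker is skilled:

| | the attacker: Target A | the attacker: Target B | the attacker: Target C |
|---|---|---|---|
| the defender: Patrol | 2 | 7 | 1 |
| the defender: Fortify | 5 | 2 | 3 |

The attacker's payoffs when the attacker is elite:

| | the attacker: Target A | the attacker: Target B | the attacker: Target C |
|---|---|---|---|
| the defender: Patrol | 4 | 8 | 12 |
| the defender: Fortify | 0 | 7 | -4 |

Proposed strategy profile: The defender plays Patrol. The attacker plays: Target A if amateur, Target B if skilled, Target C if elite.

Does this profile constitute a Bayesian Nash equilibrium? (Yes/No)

The defender plays Patrol: E[Patrol] = 0.5·(3) + 0.3·(-5) + 0.2·(-6) = -1.2; E[Fortify] = -3.5. Best-responding. ✓
The attacker (capability amateur), facing Patrol: Target A gives 5, Target B gives 2, Target C gives -8. Proposed Target A is best. ✓
The attacker (capability skilled), facing Patrol: Target A gives 2, Target B gives 7, Target C gives 1. Proposed Target B is best. ✓
The attacker (capability elite), facing Patrol: Target A gives 4, Target B gives 8, Target C gives 12. Proposed Target C is best. ✓

Yes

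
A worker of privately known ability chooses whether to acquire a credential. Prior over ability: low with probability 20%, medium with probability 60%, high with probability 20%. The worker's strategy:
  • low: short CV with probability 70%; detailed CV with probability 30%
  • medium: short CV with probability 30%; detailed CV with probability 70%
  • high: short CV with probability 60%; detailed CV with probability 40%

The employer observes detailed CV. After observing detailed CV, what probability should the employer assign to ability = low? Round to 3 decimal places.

0.107

Apply Bayes' rule using the sender's strategy as the likelihood.
P(detailed CV) = 0.2·0.3 + 0.6·0.7 + 0.2·0.4 = 0.56
P(low | detailed CV) = (0.2·0.3) / 0.56 = 0.06 / 0.56 = 0.107143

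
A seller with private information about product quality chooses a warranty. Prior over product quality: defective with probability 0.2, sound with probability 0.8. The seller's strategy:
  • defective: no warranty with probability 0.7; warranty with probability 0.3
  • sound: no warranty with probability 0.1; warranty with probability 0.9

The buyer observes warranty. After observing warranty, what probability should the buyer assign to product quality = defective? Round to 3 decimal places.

P(warranty) = 0.2·0.3 + 0.8·0.9 = 0.78
P(defective | warranty) = (0.2·0.3) / 0.78 = 0.06 / 0.78 = 0.0769231

0.077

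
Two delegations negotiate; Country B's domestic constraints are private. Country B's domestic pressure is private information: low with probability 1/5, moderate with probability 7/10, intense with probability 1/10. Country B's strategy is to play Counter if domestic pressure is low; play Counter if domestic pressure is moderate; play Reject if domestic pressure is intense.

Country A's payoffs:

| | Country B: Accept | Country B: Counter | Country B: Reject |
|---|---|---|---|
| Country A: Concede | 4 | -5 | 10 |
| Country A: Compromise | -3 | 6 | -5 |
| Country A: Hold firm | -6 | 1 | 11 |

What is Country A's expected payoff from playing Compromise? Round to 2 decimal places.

4.90

E[Compromise] = 1/5·6 + 7/10·6 + 1/10·(-5) = 6/5 + 21/5 + (-1/2) = 49/10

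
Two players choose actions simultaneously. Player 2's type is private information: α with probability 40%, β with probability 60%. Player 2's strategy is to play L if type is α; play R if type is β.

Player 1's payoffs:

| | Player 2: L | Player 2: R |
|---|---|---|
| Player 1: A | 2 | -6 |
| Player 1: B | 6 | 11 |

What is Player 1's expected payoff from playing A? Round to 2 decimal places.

-2.80

E[A] = 0.4·2 + 0.6·(-6) = 0.8 + (-3.6) = -2.8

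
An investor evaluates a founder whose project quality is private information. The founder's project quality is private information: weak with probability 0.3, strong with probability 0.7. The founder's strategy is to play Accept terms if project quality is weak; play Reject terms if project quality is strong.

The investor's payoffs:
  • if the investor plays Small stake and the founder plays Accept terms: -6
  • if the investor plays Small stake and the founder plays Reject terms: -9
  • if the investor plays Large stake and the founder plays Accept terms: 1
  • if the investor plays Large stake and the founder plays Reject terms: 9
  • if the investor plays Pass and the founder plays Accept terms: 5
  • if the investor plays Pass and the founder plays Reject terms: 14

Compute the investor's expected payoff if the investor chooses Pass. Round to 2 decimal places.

11.30

Take the expectation over the founder's project quality, weighting each type's action by its prior probability.
E[Pass] = 0.3·5 + 0.7·14 = 1.5 + 9.8 = 11.3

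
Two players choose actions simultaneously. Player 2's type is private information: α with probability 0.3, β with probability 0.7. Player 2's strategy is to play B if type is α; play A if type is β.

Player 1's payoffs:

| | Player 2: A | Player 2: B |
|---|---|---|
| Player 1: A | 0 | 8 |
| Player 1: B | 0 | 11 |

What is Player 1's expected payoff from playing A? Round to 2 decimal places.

2.40

Take the expectation over Player 2's type, weighting each type's action by its prior probability.
E[A] = 0.3·8 + 0.7·0 = 2.4 + 0 = 2.4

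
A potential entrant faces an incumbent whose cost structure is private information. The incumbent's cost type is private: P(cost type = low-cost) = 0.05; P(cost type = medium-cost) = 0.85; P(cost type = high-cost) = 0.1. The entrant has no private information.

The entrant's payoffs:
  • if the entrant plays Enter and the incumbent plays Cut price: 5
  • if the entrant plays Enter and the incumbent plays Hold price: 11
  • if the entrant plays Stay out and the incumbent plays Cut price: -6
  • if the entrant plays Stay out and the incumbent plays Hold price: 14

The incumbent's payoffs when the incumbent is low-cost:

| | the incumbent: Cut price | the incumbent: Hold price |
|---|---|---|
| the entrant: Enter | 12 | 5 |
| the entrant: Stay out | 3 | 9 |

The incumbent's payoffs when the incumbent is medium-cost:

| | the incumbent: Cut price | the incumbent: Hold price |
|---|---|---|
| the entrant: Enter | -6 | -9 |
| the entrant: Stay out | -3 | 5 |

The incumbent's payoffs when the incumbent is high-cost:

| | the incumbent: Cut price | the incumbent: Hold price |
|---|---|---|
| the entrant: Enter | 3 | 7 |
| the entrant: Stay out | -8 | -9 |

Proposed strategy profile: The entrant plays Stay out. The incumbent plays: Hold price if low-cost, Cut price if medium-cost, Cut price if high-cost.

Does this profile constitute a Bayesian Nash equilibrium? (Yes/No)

No

The entrant plays Stay out: E[Stay out] = 0.05·(14) + 0.85·(-6) + 0.1·(-6) = -5; E[Enter] = 5.3. Not best-responding. ✗
The incumbent (cost type low-cost), facing Stay out: Cut price gives 3, Hold price gives 9. Proposed Hold price is best. ✓
The incumbent (cost type medium-cost), facing Stay out: Cut price gives -3, Hold price gives 5. Proposed Cut price is not best — profitable deviation exists. ✗
The incumbent (cost type high-cost), facing Stay out: Cut price gives -8, Hold price gives -9. Proposed Cut price is best. ✓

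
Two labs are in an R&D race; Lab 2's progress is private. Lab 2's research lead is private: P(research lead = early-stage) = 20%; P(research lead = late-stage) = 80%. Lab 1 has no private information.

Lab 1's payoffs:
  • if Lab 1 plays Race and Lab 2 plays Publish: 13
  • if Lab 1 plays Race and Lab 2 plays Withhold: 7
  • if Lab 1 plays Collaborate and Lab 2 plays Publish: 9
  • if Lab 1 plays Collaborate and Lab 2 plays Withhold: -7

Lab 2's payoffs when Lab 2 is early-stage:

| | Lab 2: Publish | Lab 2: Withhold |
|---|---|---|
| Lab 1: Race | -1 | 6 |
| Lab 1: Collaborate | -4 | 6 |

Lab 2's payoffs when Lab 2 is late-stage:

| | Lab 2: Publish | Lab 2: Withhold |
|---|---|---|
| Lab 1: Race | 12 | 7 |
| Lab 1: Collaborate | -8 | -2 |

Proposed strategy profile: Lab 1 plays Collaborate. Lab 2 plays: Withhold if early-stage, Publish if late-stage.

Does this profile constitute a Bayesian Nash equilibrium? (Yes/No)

No

Lab 1 plays Collaborate: E[Collaborate] = 0.2·(-7) + 0.8·(9) = 5.8; E[Race] = 11.8. Not best-responding. ✗
Lab 2 (research lead early-stage), facing Collaborate: Publish gives -4, Withhold gives 6. Proposed Withhold is best. ✓
Lab 2 (research lead late-stage), facing Collaborate: Publish gives -8, Withhold gives -2. Proposed Publish is not best — profitable deviation exists. ✗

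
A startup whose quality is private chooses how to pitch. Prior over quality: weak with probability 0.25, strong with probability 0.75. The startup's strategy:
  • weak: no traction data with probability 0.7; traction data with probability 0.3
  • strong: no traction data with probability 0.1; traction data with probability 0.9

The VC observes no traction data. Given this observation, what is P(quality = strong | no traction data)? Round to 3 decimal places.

Apply Bayes' rule using the sender's strategy as the likelihood.
P(no traction data) = 0.25·0.7 + 0.75·0.1 = 0.25
P(strong | no traction data) = (0.75·0.1) / 0.25 = 0.075 / 0.25 = 0.3

0.300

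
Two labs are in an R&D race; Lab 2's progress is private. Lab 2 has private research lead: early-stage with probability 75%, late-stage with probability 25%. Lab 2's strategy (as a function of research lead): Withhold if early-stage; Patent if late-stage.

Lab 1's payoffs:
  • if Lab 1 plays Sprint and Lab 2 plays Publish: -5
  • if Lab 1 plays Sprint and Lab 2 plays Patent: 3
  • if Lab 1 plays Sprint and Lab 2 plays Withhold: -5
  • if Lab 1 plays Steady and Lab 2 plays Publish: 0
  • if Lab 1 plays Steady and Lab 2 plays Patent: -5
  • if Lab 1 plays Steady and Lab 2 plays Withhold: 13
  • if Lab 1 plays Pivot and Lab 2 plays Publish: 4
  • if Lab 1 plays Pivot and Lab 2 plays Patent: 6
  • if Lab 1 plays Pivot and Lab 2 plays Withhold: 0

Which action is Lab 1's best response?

Compute Lab 1's expected payoff for each action, taking the expectation over Lab 2's type.
E[Sprint] = 0.75·(-5) + 0.25·(3) = -3
E[Steady] = 0.75·(13) + 0.25·(-5) = 8.5
E[Pivot] = 0.75·(0) + 0.25·(6) = 1.5
Best response: Steady (8.5 is the largest).

Steady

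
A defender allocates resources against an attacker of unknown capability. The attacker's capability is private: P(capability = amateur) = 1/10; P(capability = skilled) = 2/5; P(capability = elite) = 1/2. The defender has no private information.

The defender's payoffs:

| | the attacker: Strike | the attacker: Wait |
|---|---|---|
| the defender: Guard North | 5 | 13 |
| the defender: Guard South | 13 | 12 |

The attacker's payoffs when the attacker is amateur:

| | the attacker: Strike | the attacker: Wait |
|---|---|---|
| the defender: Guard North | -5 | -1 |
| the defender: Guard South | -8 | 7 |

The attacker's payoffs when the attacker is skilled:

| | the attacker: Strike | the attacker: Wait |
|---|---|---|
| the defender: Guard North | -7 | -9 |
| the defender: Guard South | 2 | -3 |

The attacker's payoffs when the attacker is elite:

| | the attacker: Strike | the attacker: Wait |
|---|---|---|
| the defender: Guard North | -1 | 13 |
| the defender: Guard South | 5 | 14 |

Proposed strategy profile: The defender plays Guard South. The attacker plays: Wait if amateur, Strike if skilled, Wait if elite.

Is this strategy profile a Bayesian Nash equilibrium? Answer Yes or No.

Yes

The defender plays Guard South: E[Guard South] = 1/10·(12) + 2/5·(13) + 1/2·(12) = 62/5; E[Guard North] = 49/5. Best-responding. ✓
The attacker (capability amateur), facing Guard South: Strike gives -8, Wait gives 7. Proposed Wait is best. ✓
The attacker (capability skilled), facing Guard South: Strike gives 2, Wait gives -3. Proposed Strike is best. ✓
The attacker (capability elite), facing Guard South: Strike gives 5, Wait gives 14. Proposed Wait is best. ✓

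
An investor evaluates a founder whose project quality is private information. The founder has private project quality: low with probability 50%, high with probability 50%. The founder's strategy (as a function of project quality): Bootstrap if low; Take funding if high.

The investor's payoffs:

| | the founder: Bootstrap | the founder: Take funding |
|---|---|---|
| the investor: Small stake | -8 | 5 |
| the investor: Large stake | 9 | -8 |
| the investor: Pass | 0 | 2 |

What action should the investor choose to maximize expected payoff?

Compute the investor's expected payoff for each action, taking the expectation over the founder's type.
E[Small stake] = 0.5·(-8) + 0.5·(5) = -1.5
E[Large stake] = 0.5·(9) + 0.5·(-8) = 0.5
E[Pass] = 0.5·(0) + 0.5·(2) = 1
Best response: Pass (1 is the largest).

Pass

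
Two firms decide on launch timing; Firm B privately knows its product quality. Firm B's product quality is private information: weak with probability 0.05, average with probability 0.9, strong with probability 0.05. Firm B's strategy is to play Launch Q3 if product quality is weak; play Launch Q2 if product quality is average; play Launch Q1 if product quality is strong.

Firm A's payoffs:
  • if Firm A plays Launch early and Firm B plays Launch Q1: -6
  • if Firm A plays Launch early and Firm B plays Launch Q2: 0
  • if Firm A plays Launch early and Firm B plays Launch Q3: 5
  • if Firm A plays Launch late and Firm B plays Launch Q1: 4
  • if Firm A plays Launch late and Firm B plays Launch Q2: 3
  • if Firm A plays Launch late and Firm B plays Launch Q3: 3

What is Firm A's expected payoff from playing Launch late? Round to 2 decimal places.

E[Launch late] = 0.05·3 + 0.9·3 + 0.05·4 = 0.15 + 2.7 + 0.2 = 3.05

3.05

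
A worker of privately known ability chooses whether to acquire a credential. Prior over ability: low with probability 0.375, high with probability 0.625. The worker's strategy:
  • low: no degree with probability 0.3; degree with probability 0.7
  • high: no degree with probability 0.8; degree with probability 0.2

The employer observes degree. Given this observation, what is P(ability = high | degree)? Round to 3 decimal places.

0.323

P(degree) = 0.375·0.7 + 0.625·0.2 = 0.3875
P(high | degree) = (0.625·0.2) / 0.3875 = 0.125 / 0.3875 = 0.322581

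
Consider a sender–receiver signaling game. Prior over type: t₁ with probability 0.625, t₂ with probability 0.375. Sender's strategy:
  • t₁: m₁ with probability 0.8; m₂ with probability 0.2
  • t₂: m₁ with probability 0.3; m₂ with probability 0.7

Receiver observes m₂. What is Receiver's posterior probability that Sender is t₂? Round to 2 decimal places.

Apply Bayes' rule using the sender's strategy as the likelihood.
P(m₂) = 0.625·0.2 + 0.375·0.7 = 0.3875
P(t₂ | m₂) = (0.375·0.7) / 0.3875 = 0.2625 / 0.3875 = 0.677419

0.68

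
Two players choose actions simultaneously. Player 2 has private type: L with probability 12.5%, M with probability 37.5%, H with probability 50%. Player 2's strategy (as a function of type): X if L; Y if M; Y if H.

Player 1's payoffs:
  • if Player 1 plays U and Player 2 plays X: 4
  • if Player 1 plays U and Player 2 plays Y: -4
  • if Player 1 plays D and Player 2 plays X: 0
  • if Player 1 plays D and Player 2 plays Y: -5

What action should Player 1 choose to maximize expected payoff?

E[U] = 0.125·(4) + 0.375·(-4) + 0.5·(-4) = -3
E[D] = 0.125·(0) + 0.375·(-5) + 0.5·(-5) = -4.375
Best response: U (-3 is the largest).

U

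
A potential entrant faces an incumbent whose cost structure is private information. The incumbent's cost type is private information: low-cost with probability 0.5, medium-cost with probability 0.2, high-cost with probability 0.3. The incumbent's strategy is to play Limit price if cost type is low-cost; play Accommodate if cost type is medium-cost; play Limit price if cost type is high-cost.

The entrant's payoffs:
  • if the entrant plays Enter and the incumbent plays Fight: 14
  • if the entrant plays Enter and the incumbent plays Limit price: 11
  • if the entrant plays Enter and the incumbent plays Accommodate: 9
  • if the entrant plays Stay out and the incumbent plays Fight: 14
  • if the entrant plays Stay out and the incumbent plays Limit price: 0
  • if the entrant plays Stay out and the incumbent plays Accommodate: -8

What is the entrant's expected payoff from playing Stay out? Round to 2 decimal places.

Take the expectation over the incumbent's cost type, weighting each type's action by its prior probability.
E[Stay out] = 0.5·0 + 0.2·(-8) + 0.3·0 = 0 + (-1.6) + 0 = -1.6

-1.60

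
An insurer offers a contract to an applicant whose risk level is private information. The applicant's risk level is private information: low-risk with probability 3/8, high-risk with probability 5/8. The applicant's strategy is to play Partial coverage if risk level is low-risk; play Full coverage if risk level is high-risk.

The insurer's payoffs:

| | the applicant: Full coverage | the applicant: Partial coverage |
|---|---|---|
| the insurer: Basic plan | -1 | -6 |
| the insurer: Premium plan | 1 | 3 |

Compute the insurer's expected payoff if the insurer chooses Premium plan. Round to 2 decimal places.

Take the expectation over the applicant's risk level, weighting each type's action by its prior probability.
E[Premium plan] = 3/8·3 + 5/8·1 = 9/8 + 5/8 = 7/4

1.75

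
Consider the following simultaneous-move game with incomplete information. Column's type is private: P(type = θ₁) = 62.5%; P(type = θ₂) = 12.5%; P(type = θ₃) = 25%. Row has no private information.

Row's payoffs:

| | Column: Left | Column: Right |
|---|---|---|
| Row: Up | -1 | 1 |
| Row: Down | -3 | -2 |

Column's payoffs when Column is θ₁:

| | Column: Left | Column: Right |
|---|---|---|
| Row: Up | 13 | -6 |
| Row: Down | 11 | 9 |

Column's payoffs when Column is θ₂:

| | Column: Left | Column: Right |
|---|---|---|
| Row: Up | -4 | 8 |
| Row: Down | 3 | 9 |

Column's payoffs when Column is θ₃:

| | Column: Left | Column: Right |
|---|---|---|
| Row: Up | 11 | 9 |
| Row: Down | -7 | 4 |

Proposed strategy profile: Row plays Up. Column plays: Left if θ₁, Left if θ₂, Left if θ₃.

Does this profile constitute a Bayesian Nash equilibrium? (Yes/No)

No

A profile is a BNE iff every type of every player is best-responding given beliefs about the other side.
Row plays Up: E[Up] = 0.625·(-1) + 0.125·(-1) + 0.25·(-1) = -1; E[Down] = -3. Best-responding. ✓
Column (type θ₁), facing Up: Left gives 13, Right gives -6. Proposed Left is best. ✓
Column (type θ₂), facing Up: Left gives -4, Right gives 8. Proposed Left is not best — profitable deviation exists. ✗
Column (type θ₃), facing Up: Left gives 11, Right gives 9. Proposed Left is best. ✓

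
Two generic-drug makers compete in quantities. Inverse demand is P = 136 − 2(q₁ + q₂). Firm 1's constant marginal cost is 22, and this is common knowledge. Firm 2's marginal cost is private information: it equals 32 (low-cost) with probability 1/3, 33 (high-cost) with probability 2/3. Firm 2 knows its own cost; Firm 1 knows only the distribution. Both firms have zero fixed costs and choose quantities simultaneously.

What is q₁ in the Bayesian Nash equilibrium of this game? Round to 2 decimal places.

Each type of Firm 2 best-responds to q₁; Firm 1 best-responds to the expected q₂ over Firm 2's types.
Firm 2 with cost c maximizes (136 − 2(q₁+q₂) − c)·q₂, giving q₂(c) = (136 − c − 2q₁)/4.
E[c₂] = 1/3·32 + 2/3·33 = 32.6667
Firm 1's FOC against E[q₂] yields q₁ = (136 − 2·22 + E[c₂])/6 = (136 − 44 + 32.6667)/6 = 20.7778.

20.78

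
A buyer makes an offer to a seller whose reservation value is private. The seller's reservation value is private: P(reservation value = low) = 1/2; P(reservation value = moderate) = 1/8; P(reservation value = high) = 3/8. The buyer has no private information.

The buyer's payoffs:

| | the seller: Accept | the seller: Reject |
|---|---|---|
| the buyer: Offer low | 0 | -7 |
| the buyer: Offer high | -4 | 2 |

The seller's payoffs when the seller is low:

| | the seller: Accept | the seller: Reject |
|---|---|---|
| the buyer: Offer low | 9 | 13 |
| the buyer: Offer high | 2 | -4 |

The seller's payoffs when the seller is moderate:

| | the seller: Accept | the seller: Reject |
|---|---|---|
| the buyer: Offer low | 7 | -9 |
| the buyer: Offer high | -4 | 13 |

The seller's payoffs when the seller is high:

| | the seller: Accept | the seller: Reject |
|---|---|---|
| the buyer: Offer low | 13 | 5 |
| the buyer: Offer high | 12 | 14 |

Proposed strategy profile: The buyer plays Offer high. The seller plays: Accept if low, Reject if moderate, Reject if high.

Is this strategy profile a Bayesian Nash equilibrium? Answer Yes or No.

Yes

A profile is a BNE iff every type of every player is best-responding given beliefs about the other side.
The buyer plays Offer high: E[Offer high] = 1/2·(-4) + 1/8·(2) + 3/8·(2) = -1; E[Offer low] = -7/2. Best-responding. ✓
The seller (reservation value low), facing Offer high: Accept gives 2, Reject gives -4. Proposed Accept is best. ✓
The seller (reservation value moderate), facing Offer high: Accept gives -4, Reject gives 13. Proposed Reject is best. ✓
The seller (reservation value high), facing Offer high: Accept gives 12, Reject gives 14. Proposed Reject is best. ✓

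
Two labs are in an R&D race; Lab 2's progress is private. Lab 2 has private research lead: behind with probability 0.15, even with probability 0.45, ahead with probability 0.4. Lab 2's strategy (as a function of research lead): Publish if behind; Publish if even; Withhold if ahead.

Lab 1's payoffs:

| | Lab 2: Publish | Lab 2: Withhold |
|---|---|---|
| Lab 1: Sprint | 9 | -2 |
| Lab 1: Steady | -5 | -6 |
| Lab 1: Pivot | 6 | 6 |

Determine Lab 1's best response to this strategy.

Pivot

E[Sprint] = 0.15·(9) + 0.45·(9) + 0.4·(-2) = 4.6
E[Steady] = 0.15·(-5) + 0.45·(-5) + 0.4·(-6) = -5.4
E[Pivot] = 0.15·(6) + 0.45·(6) + 0.4·(6) = 6
Best response: Pivot (6 is the largest).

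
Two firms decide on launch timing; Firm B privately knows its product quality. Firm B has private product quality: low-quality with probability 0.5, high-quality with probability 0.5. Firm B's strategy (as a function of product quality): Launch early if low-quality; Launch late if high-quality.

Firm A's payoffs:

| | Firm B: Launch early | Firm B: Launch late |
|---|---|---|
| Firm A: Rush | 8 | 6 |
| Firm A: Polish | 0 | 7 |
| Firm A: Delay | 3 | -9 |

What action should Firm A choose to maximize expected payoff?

Rush

E[Rush] = 0.5·(8) + 0.5·(6) = 7
E[Polish] = 0.5·(0) + 0.5·(7) = 3.5
E[Delay] = 0.5·(3) + 0.5·(-9) = -3
Best response: Rush (7 is the largest).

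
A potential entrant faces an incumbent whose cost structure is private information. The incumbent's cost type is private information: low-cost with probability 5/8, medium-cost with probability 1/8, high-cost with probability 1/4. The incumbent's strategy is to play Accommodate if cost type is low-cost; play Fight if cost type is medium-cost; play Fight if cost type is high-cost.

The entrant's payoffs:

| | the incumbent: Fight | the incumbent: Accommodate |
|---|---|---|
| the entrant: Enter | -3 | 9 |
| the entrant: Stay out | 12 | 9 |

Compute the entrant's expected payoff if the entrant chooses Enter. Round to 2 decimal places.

E[Enter] = 5/8·9 + 1/8·(-3) + 1/4·(-3) = 45/8 + (-3/8) + (-3/4) = 9/2

4.50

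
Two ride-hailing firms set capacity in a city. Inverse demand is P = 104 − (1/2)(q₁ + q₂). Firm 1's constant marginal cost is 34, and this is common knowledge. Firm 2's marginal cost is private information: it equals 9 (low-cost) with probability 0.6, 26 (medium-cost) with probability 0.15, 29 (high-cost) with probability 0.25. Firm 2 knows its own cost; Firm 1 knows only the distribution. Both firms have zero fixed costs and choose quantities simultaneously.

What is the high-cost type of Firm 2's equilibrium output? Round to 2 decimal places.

57.48

Each type of Firm 2 best-responds to q₁; Firm 1 best-responds to the expected q₂ over Firm 2's types.
Firm 2 with cost c maximizes (104 − (1/2)(q₁+q₂) − c)·q₂, giving q₂(c) = (104 − c − (1/2)q₁).
E[c₂] = 0.6·9 + 0.15·26 + 0.25·29 = 16.55
Firm 1's FOC against E[q₂] yields q₁ = (104 − 2·34 + E[c₂])/(3/2) = (104 − 68 + 16.55)/(3/2) = 35.0333.
q₂(high-cost) = (104 − 29 − (1/2)·35.0333) = 57.4833.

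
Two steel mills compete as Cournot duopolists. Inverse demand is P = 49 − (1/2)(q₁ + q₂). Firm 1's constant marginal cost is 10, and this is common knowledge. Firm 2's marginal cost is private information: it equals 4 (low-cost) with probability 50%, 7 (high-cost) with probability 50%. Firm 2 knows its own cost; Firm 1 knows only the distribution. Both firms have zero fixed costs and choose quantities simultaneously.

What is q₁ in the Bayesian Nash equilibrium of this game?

23

Firm 2 with cost c maximizes (49 − (1/2)(q₁+q₂) − c)·q₂, giving q₂(c) = (49 − c − (1/2)q₁).
E[c₂] = 0.5·4 + 0.5·7 = 5.5
Firm 1's FOC against E[q₂] yields q₁ = (49 − 2·10 + E[c₂])/(3/2) = (49 − 20 + 5.5)/(3/2) = 23.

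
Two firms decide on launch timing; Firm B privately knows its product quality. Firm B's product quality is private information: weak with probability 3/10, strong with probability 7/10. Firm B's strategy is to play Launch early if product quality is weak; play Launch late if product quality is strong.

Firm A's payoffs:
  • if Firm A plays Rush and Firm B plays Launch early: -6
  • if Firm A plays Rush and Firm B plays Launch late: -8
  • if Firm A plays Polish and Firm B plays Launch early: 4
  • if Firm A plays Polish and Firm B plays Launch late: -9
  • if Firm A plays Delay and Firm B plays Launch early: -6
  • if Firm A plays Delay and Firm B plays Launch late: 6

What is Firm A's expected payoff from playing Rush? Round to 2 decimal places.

-7.40

Take the expectation over Firm B's product quality, weighting each type's action by its prior probability.
E[Rush] = 3/10·(-6) + 7/10·(-8) = (-9/5) + (-28/5) = -37/5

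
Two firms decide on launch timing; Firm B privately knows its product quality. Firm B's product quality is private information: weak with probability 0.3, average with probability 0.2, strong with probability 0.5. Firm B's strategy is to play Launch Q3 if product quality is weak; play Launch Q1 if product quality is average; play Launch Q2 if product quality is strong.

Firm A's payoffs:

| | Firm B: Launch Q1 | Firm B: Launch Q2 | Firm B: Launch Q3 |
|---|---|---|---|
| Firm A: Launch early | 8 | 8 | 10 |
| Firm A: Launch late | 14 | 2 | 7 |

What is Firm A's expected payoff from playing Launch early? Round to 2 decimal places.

E[Launch early] = 0.3·10 + 0.2·8 + 0.5·8 = 3 + 1.6 + 4 = 8.6

8.60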